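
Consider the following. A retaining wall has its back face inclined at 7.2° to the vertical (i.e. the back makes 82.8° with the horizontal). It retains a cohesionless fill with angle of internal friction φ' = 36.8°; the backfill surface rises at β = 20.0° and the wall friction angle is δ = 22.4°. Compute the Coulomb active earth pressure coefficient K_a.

K_a = sin²(α+φ) / [sin²α · sin(α−δ) · (1 + √{sin(φ+δ)sin(φ−β) / (sin(α−δ)sin(α+β))})²].
With α = 82.8°, φ = 36.8°, δ = 22.4°, β = 20.0°: K_a = 0.3719.

0.372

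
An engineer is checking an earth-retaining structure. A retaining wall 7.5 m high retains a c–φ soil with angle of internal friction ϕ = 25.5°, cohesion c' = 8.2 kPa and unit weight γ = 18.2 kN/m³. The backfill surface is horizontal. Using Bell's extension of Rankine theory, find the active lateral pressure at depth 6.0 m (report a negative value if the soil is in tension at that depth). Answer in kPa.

33.1 kPa

K_a = (1 − sin φ)/(1 + sin φ) = 0.3981.
σ_a = K_a γ z − 2c√K_a = 0.3981×18.2×6.0 − 2×8.2×0.6310 = 33.13 kPa.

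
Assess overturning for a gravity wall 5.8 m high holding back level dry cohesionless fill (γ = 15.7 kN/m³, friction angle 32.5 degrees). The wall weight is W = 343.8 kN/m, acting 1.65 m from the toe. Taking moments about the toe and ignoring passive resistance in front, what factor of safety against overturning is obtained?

3.69

K_a = tan²(45° − 32.5°/2) = 0.3010.
P_a = ½K_aγH² = 0.5×0.3010×15.7×5.8² = 79.48 kN/m, acting at H/3 = 1.933 m above the base.
Overturning moment M_o = P_a × H/3 = 79.48 × 1.933 = 153.7.
Resisting moment M_r = W × 1.65 = 343.8 × 1.65 = 567.3.
FS_overturning = M_r/M_o = 567.3/153.7 = 3.692.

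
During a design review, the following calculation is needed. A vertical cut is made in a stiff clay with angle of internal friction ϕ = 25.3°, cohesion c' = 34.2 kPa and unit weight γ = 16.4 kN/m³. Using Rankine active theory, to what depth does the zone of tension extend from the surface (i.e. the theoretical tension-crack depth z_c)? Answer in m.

K_a = tan²(45° − 25.3°/2) = 0.4012; √K_a = 0.6334.
The active pressure is zero where K_a γ z = 2c√K_a, so z_c = 2c/(γ√K_a) = 2×34.2/(16.4×0.6334) = 6.585 m.

6.58 m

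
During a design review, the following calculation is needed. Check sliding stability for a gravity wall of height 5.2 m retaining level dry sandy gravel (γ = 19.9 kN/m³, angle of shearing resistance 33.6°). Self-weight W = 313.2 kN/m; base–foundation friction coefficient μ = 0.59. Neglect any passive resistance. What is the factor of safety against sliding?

2.39

K_a = tan²(45° − 33.6°/2) = 0.2875.
P_a = ½K_aγH² = 0.5×0.2875×19.9×5.2² = 77.35 kN/m, acting at H/3 = 1.733 m above the base.
FS_sliding = μW / P_a = 0.59×313.2 / 77.35 = 2.389.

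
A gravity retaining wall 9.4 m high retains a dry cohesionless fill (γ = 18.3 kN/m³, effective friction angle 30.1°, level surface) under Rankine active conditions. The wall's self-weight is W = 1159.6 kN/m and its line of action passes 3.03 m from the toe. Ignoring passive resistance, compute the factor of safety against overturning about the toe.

K_a = tan²(45° − 30.1°/2) = 0.3320.
P_a = ½K_aγH² = 0.5×0.3320×18.3×9.4² = 268.4 kN/m, acting at H/3 = 3.133 m above the base.
Overturning moment M_o = P_a × H/3 = 268.4 × 3.133 = 841.0.
Resisting moment M_r = W × 3.03 = 1159.6 × 3.03 = 3514.
FS_overturning = M_r/M_o = 3514/841.0 = 4.178.

4.18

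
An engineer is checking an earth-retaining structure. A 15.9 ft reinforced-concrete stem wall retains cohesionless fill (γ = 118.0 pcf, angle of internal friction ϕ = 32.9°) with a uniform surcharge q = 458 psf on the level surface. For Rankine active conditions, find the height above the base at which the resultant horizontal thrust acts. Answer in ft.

K_a = 0.2960.
Triangular part P₁ = ½K_aγH² = 4416 at H/3 = 5.300 ft; rectangular part P₂ = K_a q H = 2156 at H/2 = 7.950 ft.
ȳ = (P₁·5.300 + P₂·7.950)/(P₁+P₂) = 6.169 ft.

6.17 ft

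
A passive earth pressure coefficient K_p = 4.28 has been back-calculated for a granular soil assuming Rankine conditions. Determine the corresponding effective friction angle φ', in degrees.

38.4°

K_p = (1+sin φ)/(1−sin φ) ⇒ sin φ = (K_p − 1)/(K_p + 1) = 0.6212.
φ = arcsin(0.6212) = 38.40°.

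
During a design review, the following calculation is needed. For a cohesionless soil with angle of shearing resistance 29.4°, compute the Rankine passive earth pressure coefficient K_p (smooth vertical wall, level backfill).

K_p = (1 + sin φ)/(1 − sin φ) = tan²(45° + 29.4°/2) = 2.929.

2.93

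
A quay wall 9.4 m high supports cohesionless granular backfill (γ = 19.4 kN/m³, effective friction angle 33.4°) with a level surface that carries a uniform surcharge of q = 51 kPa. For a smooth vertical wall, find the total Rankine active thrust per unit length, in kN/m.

387 kN/m

K_a = tan²(45° − φ/2) = 0.2899.
Soil triangle: ½ K_a γ H² = 0.5×0.2899×19.4×9.4² = 248.5 kN/m.
Surcharge rectangle: K_a q H = 0.2899×51×9.4 = 139.0 kN/m.
Total = 248.5 + 139.0 = 387.5 kN/m.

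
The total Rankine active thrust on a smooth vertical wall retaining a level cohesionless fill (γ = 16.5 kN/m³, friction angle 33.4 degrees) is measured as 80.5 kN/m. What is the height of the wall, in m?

5.80 m

K_a = 0.2899. P_a = ½ K_a γ H² ⇒ H = √(2P_a/(K_a γ)).
H = √(2×80.5/(0.2899×16.5)) = 5.801 m.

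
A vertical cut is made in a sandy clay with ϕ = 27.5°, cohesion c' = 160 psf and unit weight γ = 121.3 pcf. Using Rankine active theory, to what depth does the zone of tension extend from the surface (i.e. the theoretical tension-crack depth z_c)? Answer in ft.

4.35 ft

K_a = tan²(45° − 27.5°/2) = 0.3682; √K_a = 0.6068.
The active pressure is zero where K_a γ z = 2c√K_a, so z_c = 2c/(γ√K_a) = 2×160/(121.3×0.6068) = 4.347 ft.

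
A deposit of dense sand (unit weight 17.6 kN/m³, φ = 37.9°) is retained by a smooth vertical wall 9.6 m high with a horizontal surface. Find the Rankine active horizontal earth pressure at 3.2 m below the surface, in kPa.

13.5 kPa

K_a = (1 − sin φ)/(1 + sin φ) = 0.2389.
σ_h = K_a γ z = 0.2389 × 17.6 × 3.2 = 13.46 kPa.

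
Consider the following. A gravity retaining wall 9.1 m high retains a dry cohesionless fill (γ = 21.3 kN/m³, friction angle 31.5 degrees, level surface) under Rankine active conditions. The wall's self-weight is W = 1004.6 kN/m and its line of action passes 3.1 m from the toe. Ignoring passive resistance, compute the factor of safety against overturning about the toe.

3.71

K_a = tan²(45° − 31.5°/2) = 0.3136.
P_a = ½K_aγH² = 0.5×0.3136×21.3×9.1² = 276.6 kN/m, acting at H/3 = 3.033 m above the base.
Overturning moment M_o = P_a × H/3 = 276.6 × 3.033 = 839.0.
Resisting moment M_r = W × 3.1 = 1004.6 × 3.1 = 3114.
FS_overturning = M_r/M_o = 3114/839.0 = 3.712.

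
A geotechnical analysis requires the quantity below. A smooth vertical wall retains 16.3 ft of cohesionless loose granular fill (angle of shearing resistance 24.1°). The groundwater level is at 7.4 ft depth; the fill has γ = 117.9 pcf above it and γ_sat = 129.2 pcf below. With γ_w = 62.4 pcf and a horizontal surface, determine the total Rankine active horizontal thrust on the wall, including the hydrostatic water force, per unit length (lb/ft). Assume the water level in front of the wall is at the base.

8200 lb/ft

K_a = tan²(45° − φ/2) = 0.4201.
γ' = 129.2 − 62.4 = 66.80 pcf. Depth below WT = 8.9 ft.
σ'_h at WT = K_a γ d_w = 366.5 psf; at base = 366.5 + K_a γ' × 8.9 = 616.3 psf.
P₁ (0–7.4 ft) = ½×366.5×7.4 = 1356. P₂ (7.4–16.3 ft) = ½(366.5+616.3)×8.9 = 4374.
P_w = ½ γ_w h₂² = 0.5×62.4×8.9² = 2471. Total = 1356+4374+2471 = 8201 lb/ft.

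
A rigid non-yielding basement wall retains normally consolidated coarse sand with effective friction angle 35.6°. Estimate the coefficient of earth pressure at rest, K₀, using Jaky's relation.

K₀ = 1 − sin φ' = 1 − sin 35.6° = 0.4179.

0.418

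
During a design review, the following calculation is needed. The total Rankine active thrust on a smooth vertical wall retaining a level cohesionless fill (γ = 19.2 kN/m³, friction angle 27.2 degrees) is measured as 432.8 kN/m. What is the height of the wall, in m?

K_a = 0.3726. P_a = ½ K_a γ H² ⇒ H = √(2P_a/(K_a γ)).
H = √(2×432.8/(0.3726×19.2)) = 11.00 m.

11.0 m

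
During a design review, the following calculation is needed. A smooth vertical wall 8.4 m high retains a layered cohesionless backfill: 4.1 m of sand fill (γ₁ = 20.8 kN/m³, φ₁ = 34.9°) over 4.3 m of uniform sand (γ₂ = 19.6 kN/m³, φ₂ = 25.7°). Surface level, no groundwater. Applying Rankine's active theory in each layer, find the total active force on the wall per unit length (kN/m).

264 kN/m

K_a1 = tan²(45°−34.9°/2) = 0.2721; K_a2 = tan²(45°−25.7°/2) = 0.3950.
Layer 1: σ at base = K_a1 γ₁ h₁ = 23.21 kPa; P₁ = ½×23.21×4.1 = 47.58.
Layer 2: σ_v at top = γ₁h₁ = 85.28; σ_h top = K_a2×85.28 = 33.69; σ_h base = K_a2×(85.28+19.6×4.3) = 66.98.
P₂ = ½(33.69+66.98)×4.3 = 216.4. Total P_a = 47.58+216.4 = 264.0 kN/m.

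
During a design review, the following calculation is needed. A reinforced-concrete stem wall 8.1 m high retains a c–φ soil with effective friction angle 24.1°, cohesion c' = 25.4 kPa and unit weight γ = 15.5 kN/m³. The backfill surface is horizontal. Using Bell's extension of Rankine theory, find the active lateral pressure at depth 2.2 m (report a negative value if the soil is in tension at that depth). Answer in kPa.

K_a = (1 − sin φ)/(1 + sin φ) = 0.4201.
σ_a = K_a γ z − 2c√K_a = 0.4201×15.5×2.2 − 2×25.4×0.6482 = -18.60 kPa.

-18.6 kPa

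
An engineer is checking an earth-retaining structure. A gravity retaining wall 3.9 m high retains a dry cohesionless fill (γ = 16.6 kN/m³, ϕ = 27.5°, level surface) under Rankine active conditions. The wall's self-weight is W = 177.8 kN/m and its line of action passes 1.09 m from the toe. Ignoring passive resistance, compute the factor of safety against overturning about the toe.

3.21

K_a = tan²(45° − 27.5°/2) = 0.3682.
P_a = ½K_aγH² = 0.5×0.3682×16.6×3.9² = 46.49 kN/m, acting at H/3 = 1.300 m above the base.
Overturning moment M_o = P_a × H/3 = 46.49 × 1.300 = 60.43.
Resisting moment M_r = W × 1.09 = 177.8 × 1.09 = 193.8.
FS_overturning = M_r/M_o = 193.8/60.43 = 3.207.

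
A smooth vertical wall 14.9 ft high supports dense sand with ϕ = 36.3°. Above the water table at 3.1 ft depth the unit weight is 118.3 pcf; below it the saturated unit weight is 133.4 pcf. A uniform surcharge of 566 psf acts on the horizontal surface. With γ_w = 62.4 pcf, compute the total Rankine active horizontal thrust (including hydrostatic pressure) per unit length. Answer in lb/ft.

9030 lb/ft

K_a = tan²(45° − φ/2) = 0.2563.
γ' = 133.4 − 62.4 = 71.00 pcf. h₂ = H − d_w = 11.8 ft.
σ'_h: at surface K_a·q = 145.0; at WT K_a(q+γd_w) = 239.0; at base K_a(q+γd_w+γ'h₂) = 453.7 psf.
P₁ = ½(145.0+239.0)×3.1 = 595.3; P₂ = ½(239.0+453.7)×11.8 = 4087; P_w = ½γ_w h₂² = 4344.
Total = 595.3+4087+4344 = 9027 lb/ft.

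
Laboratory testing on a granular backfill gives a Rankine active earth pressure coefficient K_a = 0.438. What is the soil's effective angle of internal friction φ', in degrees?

K_a = tan²(45° − φ/2) ⇒ 45° − φ/2 = arctan(√0.438) = 33.50°.
φ = 2(45° − 33.50°) = 23.01°.

23.0°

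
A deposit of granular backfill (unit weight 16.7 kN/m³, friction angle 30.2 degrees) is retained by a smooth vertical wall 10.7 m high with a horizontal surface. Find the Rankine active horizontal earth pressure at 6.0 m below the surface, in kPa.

K_a = (1 − sin φ)/(1 + sin φ) = 0.3307.
σ_h = K_a γ z = 0.3307 × 16.7 × 6.0 = 33.13 kPa.

33.1 kPa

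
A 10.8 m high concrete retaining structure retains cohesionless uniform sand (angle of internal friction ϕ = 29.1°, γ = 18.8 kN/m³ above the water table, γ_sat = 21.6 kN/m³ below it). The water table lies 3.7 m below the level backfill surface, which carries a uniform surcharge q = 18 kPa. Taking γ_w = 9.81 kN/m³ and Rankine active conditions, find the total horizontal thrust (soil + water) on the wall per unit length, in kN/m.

632 kN/m

K_a = tan²(45° − φ/2) = 0.3456.
γ' = 21.6 − 9.81 = 11.79 kN/m³. h₂ = H − d_w = 7.1 m.
σ'_h: at surface K_a·q = 6.221; at WT K_a(q+γd_w) = 30.26; at base K_a(q+γd_w+γ'h₂) = 59.19 kPa.
P₁ = ½(6.221+30.26)×3.7 = 67.49; P₂ = ½(30.26+59.19)×7.1 = 317.5; P_w = ½γ_w h₂² = 247.3.
Total = 67.49+317.5+247.3 = 632.3 kN/m.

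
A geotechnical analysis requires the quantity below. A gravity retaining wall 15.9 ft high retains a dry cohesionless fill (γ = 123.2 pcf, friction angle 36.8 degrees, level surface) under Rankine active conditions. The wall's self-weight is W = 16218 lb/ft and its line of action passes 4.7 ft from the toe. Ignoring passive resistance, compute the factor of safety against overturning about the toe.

3.68

K_a = tan²(45° − 36.8°/2) = 0.2508.
P_a = ½K_aγH² = 0.5×0.2508×123.2×15.9² = 3905 lb/ft, acting at H/3 = 5.300 ft above the base.
Overturning moment M_o = P_a × H/3 = 3905 × 5.300 = 20700.
Resisting moment M_r = W × 4.7 = 16218 × 4.7 = 76220.
FS_overturning = M_r/M_o = 76220/20700 = 3.683.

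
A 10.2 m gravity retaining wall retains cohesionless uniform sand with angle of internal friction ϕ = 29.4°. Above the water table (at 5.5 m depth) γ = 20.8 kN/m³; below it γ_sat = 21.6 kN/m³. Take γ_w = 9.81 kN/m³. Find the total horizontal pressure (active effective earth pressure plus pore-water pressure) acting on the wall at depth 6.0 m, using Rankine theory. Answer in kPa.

46.0 kPa

K_a = (1 − sin φ)/(1 + sin φ) = 0.3415.
γ' = 21.6 − 9.81 = 11.79 kN/m³.
Effective vertical stress at 6.0 m: σ'_v = 20.8×5.5 + 11.79×0.500 = 120.3 kPa.
σ'_h = K_a σ'_v = 0.3415 × 120.3 = 41.08 kPa; u = γ_w × 0.500 = 4.905 kPa.
Total σ_h = 41.08 + 4.905 = 45.98 kPa.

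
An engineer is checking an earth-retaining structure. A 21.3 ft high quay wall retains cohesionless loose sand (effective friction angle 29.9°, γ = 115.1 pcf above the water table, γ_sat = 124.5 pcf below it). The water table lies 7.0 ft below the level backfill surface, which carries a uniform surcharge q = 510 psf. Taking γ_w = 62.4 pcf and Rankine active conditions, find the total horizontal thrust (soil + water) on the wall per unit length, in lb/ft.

16900 lb/ft

K_a = tan²(45° − φ/2) = 0.3347.
γ' = 124.5 − 62.4 = 62.10 pcf. h₂ = H − d_w = 14.3 ft.
σ'_h: at surface K_a·q = 170.7; at WT K_a(q+γd_w) = 440.3; at base K_a(q+γd_w+γ'h₂) = 737.5 psf.
P₁ = ½(170.7+440.3)×7.0 = 2139; P₂ = ½(440.3+737.5)×14.3 = 8422; P_w = ½γ_w h₂² = 6380.
Total = 2139+8422+6380 = 16940 lb/ft.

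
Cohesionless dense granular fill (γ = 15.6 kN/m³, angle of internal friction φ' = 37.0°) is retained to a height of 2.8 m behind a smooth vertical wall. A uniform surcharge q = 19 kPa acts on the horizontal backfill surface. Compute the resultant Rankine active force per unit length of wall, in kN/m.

28.4 kN/m

K_a = tan²(45° − φ/2) = 0.2486.
Soil triangle: ½ K_a γ H² = 0.5×0.2486×15.6×2.8² = 15.20 kN/m.
Surcharge rectangle: K_a q H = 0.2486×19×2.8 = 13.22 kN/m.
Total = 15.20 + 13.22 = 28.43 kN/m.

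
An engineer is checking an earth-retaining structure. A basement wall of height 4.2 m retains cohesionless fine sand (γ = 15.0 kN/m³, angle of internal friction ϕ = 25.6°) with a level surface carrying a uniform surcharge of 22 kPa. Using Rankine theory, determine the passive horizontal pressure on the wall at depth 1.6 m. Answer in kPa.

116 kPa

K_p = (1 + sin φ)/(1 − sin φ) = 2.522.
σ_v = γz + q = 15.0 × 1.6 + 22 = 46.00 kPa.
σ_h = K_p σ_v = 2.522 × 46.00 = 116.0 kPa.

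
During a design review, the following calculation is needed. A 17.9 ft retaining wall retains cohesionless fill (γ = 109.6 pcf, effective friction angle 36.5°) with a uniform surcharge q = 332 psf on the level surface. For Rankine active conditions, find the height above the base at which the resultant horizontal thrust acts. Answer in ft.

K_a = 0.2541.
Triangular part P₁ = ½K_aγH² = 4461 at H/3 = 5.967 ft; rectangular part P₂ = K_a q H = 1510 at H/2 = 8.950 ft.
ȳ = (P₁·5.967 + P₂·8.950)/(P₁+P₂) = 6.721 ft.

6.72 ft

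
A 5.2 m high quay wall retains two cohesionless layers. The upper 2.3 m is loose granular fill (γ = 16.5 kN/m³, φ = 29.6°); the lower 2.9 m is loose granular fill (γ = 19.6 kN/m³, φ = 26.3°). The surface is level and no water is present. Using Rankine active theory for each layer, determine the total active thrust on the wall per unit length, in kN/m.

89.1 kN/m

K_a1 = tan²(45°−29.6°/2) = 0.3387; K_a2 = tan²(45°−26.3°/2) = 0.3859.
Layer 1: σ at base = K_a1 γ₁ h₁ = 12.86 kPa; P₁ = ½×12.86×2.3 = 14.78.
Layer 2: σ_v at top = γ₁h₁ = 37.95; σ_h top = K_a2×37.95 = 14.65; σ_h base = K_a2×(37.95+19.6×2.9) = 36.58.
P₂ = ½(14.65+36.58)×2.9 = 74.28. Total P_a = 14.78+74.28 = 89.07 kN/m.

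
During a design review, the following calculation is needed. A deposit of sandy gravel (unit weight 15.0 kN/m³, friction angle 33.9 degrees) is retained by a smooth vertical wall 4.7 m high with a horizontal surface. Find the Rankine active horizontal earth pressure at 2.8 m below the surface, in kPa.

11.9 kPa

K_a = (1 − sin φ)/(1 + sin φ) = 0.2839.
σ_h = K_a γ z = 0.2839 × 15.0 × 2.8 = 11.92 kPa.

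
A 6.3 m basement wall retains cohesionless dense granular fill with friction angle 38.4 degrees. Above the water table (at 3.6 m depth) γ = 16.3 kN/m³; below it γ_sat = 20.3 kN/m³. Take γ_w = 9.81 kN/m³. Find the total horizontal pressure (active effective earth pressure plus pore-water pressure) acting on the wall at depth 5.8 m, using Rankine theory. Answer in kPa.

40.7 kPa

K_a = (1 − sin φ)/(1 + sin φ) = 0.2337.
γ' = 20.3 − 9.81 = 10.49 kN/m³.
Effective vertical stress at 5.8 m: σ'_v = 16.3×3.6 + 10.49×2.20 = 81.76 kPa.
σ'_h = K_a σ'_v = 0.2337 × 81.76 = 19.11 kPa; u = γ_w × 2.20 = 21.58 kPa.
Total σ_h = 19.11 + 21.58 = 40.69 kPa.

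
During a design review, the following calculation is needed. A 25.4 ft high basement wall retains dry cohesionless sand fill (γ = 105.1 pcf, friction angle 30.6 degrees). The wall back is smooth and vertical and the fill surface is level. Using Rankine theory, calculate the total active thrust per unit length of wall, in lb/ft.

K_a = tan²(45° − φ/2) = 0.3253.
P_a = ½ K_a γ H² = 0.5 × 0.3253 × 105.1 × 25.4² = 11030 lb/ft.

11000 lb/ft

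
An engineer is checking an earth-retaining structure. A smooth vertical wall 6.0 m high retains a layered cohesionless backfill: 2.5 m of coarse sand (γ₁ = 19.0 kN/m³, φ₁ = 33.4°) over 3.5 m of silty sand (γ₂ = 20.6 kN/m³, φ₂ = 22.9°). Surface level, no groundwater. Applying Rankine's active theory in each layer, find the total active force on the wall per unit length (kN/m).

K_a1 = tan²(45°−33.4°/2) = 0.2899; K_a2 = tan²(45°−22.9°/2) = 0.4398.
Layer 1: σ at base = K_a1 γ₁ h₁ = 13.77 kPa; P₁ = ½×13.77×2.5 = 17.21.
Layer 2: σ_v at top = γ₁h₁ = 47.50; σ_h top = K_a2×47.50 = 20.89; σ_h base = K_a2×(47.50+20.6×3.5) = 52.59.
P₂ = ½(20.89+52.59)×3.5 = 128.6. Total P_a = 17.21+128.6 = 145.8 kN/m.

146 kN/m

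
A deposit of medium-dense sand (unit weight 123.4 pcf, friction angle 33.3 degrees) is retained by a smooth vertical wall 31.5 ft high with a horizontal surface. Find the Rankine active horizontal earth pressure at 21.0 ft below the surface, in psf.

K_a = (1 − sin φ)/(1 + sin φ) = 0.2911.
σ_h = K_a γ z = 0.2911 × 123.4 × 21.0 = 754.5 psf.

754 psf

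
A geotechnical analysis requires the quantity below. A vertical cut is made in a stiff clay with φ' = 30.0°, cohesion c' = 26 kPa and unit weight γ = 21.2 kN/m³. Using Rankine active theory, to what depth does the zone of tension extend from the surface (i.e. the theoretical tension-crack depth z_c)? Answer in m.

4.25 m

K_a = tan²(45° − 30.0°/2) = 0.3333; √K_a = 0.5774.
The active pressure is zero where K_a γ z = 2c√K_a, so z_c = 2c/(γ√K_a) = 2×26/(21.2×0.5774) = 4.248 m.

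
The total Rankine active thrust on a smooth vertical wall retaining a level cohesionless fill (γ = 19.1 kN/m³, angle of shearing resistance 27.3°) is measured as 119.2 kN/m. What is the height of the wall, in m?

5.80 m

K_a = 0.3711. P_a = ½ K_a γ H² ⇒ H = √(2P_a/(K_a γ)).
H = √(2×119.2/(0.3711×19.1)) = 5.799 m.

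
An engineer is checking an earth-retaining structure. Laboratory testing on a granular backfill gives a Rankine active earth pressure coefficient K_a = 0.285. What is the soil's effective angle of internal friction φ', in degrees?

K_a = tan²(45° − φ/2) ⇒ 45° − φ/2 = arctan(√0.285) = 28.10°.
φ = 2(45° − 28.10°) = 33.81°.

33.8°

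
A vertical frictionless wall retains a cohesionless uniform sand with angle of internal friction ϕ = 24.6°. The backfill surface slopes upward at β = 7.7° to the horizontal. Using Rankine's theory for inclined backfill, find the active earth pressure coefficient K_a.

K_a = cos β · (cos β − √(cos²β − cos²φ)) / (cos β + √(cos²β − cos²φ)).
cos β = 0.9910, cos φ = 0.9092, √(cos²β − cos²φ) = 0.3941.
K_a = 0.9910 × (0.9910 − 0.3941)/(0.9910 + 0.3941) = 0.4270.

0.427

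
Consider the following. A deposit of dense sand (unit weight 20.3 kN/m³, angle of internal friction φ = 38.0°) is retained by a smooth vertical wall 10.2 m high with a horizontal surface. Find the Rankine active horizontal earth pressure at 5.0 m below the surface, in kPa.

K_a = (1 − sin φ)/(1 + sin φ) = 0.2379.
σ_h = K_a γ z = 0.2379 × 20.3 × 5.0 = 24.15 kPa.

24.1 kPa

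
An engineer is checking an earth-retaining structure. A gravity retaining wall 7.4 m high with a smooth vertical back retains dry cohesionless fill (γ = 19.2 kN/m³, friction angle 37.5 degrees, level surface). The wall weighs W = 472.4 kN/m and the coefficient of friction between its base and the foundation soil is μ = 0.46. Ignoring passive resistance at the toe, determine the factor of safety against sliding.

K_a = tan²(45° − 37.5°/2) = 0.2432.
P_a = ½K_aγH² = 0.5×0.2432×19.2×7.4² = 127.8 kN/m, acting at H/3 = 2.467 m above the base.
FS_sliding = μW / P_a = 0.46×472.4 / 127.8 = 1.700.

1.70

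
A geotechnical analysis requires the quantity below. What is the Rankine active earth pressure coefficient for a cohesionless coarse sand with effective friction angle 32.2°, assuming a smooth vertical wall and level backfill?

0.305

K_a = (1 − sin φ)/(1 + sin φ) = (1 − sin 32.2°)/(1 + sin 32.2°) = 0.3047.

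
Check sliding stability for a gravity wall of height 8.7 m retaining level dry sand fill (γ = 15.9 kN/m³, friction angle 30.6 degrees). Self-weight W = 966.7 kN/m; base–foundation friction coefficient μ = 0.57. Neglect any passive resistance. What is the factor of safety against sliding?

2.81

K_a = tan²(45° − 30.6°/2) = 0.3253.
P_a = ½K_aγH² = 0.5×0.3253×15.9×8.7² = 195.8 kN/m, acting at H/3 = 2.900 m above the base.
FS_sliding = μW / P_a = 0.57×966.7 / 195.8 = 2.815.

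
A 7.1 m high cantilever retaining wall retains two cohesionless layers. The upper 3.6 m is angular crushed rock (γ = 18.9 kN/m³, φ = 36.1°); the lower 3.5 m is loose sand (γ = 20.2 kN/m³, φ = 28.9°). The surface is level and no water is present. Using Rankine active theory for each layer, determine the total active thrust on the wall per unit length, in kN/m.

K_a1 = tan²(45°−36.1°/2) = 0.2585; K_a2 = tan²(45°−28.9°/2) = 0.3484.
Layer 1: σ at base = K_a1 γ₁ h₁ = 17.59 kPa; P₁ = ½×17.59×3.6 = 31.66.
Layer 2: σ_v at top = γ₁h₁ = 68.04; σ_h top = K_a2×68.04 = 23.70; σ_h base = K_a2×(68.04+20.2×3.5) = 48.33.
P₂ = ½(23.70+48.33)×3.5 = 126.1. Total P_a = 31.66+126.1 = 157.7 kN/m.

158 kN/m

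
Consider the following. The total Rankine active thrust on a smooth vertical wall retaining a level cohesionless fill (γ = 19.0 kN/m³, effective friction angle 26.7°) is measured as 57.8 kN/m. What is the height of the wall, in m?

4.00 m

K_a = 0.3800. P_a = ½ K_a γ H² ⇒ H = √(2P_a/(K_a γ)).
H = √(2×57.8/(0.3800×19.0)) = 4.002 m.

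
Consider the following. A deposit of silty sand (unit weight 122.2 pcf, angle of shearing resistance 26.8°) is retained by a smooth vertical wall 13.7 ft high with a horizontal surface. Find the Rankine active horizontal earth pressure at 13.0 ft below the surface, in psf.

K_a = (1 − sin φ)/(1 + sin φ) = 0.3785.
σ_h = K_a γ z = 0.3785 × 122.2 × 13.0 = 601.2 psf.

601 psf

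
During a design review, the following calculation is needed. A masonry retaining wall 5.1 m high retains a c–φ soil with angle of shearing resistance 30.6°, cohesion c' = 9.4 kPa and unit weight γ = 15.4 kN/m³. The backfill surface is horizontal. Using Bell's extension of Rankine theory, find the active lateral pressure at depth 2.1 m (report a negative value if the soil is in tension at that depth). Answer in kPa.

K_a = (1 − sin φ)/(1 + sin φ) = 0.3253.
σ_a = K_a γ z − 2c√K_a = 0.3253×15.4×2.1 − 2×9.4×0.5704 = -0.2017 kPa.

-0.202 kPa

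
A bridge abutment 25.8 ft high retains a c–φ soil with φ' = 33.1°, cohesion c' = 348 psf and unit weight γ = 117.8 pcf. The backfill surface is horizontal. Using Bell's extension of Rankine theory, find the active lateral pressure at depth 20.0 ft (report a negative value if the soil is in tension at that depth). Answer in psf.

315 psf

K_a = (1 − sin φ)/(1 + sin φ) = 0.2936.
σ_a = K_a γ z − 2c√K_a = 0.2936×117.8×20.0 − 2×348×0.5418 = 314.6 psf.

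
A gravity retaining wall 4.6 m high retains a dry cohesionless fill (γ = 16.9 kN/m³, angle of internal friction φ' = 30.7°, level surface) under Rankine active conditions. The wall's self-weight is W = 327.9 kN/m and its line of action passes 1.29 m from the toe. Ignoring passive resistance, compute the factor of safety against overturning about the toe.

4.76

K_a = tan²(45° − 30.7°/2) = 0.3240.
P_a = ½K_aγH² = 0.5×0.3240×16.9×4.6² = 57.94 kN/m, acting at H/3 = 1.533 m above the base.
Overturning moment M_o = P_a × H/3 = 57.94 × 1.533 = 88.84.
Resisting moment M_r = W × 1.29 = 327.9 × 1.29 = 423.0.
FS_overturning = M_r/M_o = 423.0/88.84 = 4.761.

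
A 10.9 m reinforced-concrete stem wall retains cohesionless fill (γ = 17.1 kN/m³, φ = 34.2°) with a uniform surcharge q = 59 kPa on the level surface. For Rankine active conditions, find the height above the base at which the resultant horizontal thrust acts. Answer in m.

K_a = 0.2803.
Triangular part P₁ = ½K_aγH² = 284.8 at H/3 = 3.633 m; rectangular part P₂ = K_a q H = 180.3 at H/2 = 5.450 m.
ȳ = (P₁·3.633 + P₂·5.450)/(P₁+P₂) = 4.338 m.

4.34 m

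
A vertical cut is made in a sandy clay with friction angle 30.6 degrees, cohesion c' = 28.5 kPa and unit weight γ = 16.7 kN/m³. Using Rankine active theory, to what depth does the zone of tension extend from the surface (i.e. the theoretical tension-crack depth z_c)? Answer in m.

5.98 m

K_a = tan²(45° − 30.6°/2) = 0.3253; √K_a = 0.5704.
The active pressure is zero where K_a γ z = 2c√K_a, so z_c = 2c/(γ√K_a) = 2×28.5/(16.7×0.5704) = 5.984 m.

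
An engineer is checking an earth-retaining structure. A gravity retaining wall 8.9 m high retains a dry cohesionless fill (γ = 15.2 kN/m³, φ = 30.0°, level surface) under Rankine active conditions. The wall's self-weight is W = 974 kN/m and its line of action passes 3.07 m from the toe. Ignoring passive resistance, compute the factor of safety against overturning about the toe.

5.02

K_a = tan²(45° − 30.0°/2) = 0.3333.
P_a = ½K_aγH² = 0.5×0.3333×15.2×8.9² = 200.7 kN/m, acting at H/3 = 2.967 m above the base.
Overturning moment M_o = P_a × H/3 = 200.7 × 2.967 = 595.3.
Resisting moment M_r = W × 3.07 = 974 × 3.07 = 2990.
FS_overturning = M_r/M_o = 2990/595.3 = 5.023.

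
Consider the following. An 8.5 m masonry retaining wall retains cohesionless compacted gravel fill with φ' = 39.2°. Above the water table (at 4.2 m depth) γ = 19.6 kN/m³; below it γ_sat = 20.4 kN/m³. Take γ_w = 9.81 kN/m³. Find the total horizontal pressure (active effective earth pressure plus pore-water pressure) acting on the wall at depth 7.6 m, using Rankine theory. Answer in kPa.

K_a = (1 − sin φ)/(1 + sin φ) = 0.2255.
γ' = 20.4 − 9.81 = 10.59 kN/m³.
Effective vertical stress at 7.6 m: σ'_v = 19.6×4.2 + 10.59×3.40 = 118.3 kPa.
σ'_h = K_a σ'_v = 0.2255 × 118.3 = 26.68 kPa; u = γ_w × 3.40 = 33.35 kPa.
Total σ_h = 26.68 + 33.35 = 60.03 kPa.

60.0 kPa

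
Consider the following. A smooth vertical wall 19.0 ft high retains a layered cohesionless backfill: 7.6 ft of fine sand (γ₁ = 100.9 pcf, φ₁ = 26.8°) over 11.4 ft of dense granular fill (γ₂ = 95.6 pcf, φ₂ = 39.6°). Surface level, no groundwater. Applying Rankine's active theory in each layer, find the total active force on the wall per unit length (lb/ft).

K_a1 = tan²(45°−26.8°/2) = 0.3785; K_a2 = tan²(45°−39.6°/2) = 0.2214.
Layer 1: σ at base = K_a1 γ₁ h₁ = 290.2 psf; P₁ = ½×290.2×7.6 = 1103.
Layer 2: σ_v at top = γ₁h₁ = 766.8; σ_h top = K_a2×766.8 = 169.8; σ_h base = K_a2×(766.8+95.6×11.4) = 411.1.
P₂ = ½(169.8+411.1)×11.4 = 3311. Total P_a = 1103+3311 = 4414 lb/ft.

4410 lb/ft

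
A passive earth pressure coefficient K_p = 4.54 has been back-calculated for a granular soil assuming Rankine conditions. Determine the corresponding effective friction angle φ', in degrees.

K_p = (1+sin φ)/(1−sin φ) ⇒ sin φ = (K_p − 1)/(K_p + 1) = 0.6390.
φ = arcsin(0.6390) = 39.72°.

39.7°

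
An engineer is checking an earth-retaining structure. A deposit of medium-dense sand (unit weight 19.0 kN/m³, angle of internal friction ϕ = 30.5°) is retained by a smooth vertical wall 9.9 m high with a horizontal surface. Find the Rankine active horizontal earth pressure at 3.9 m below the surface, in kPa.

K_a = (1 − sin φ)/(1 + sin φ) = 0.3267.
σ_h = K_a γ z = 0.3267 × 19.0 × 3.9 = 24.21 kPa.

24.2 kPa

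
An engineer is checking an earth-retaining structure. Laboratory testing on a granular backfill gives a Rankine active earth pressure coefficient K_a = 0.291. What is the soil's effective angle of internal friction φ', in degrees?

K_a = tan²(45° − φ/2) ⇒ 45° − φ/2 = arctan(√0.291) = 28.34°.
φ = 2(45° − 28.34°) = 33.31°.

33.3°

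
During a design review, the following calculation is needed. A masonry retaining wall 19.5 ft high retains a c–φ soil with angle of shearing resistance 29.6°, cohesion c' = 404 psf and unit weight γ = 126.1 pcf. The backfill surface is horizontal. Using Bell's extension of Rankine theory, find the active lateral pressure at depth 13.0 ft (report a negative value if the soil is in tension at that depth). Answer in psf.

K_a = (1 − sin φ)/(1 + sin φ) = 0.3387.
σ_a = K_a γ z − 2c√K_a = 0.3387×126.1×13.0 − 2×404×0.5820 = 85.03 psf.

85.0 psf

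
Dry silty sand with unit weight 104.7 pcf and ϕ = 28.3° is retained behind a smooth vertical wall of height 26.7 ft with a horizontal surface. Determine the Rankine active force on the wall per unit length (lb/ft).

13300 lb/ft

K_a = tan²(45° − φ/2) = 0.3568.
P_a = ½ K_a γ H² = 0.5 × 0.3568 × 104.7 × 26.7² = 13310 lb/ft.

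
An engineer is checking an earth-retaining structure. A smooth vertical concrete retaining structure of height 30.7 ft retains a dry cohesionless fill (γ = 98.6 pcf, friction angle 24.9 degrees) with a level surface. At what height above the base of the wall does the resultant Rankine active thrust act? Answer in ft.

K_a = 0.4074.
The pressure distribution is triangular, so the resultant acts at H/3 above the base = 30.7/3 = 10.23 ft.

10.2 ft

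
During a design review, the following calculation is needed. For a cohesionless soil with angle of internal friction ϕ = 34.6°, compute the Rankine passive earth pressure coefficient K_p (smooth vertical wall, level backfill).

K_p = (1 + sin φ)/(1 − sin φ) = tan²(45° + 34.6°/2) = 3.628.

3.63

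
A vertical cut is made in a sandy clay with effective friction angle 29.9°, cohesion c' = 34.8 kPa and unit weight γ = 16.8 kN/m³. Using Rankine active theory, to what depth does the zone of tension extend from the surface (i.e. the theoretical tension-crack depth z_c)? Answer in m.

7.16 m

K_a = tan²(45° − 29.9°/2) = 0.3347; √K_a = 0.5785.
The active pressure is zero where K_a γ z = 2c√K_a, so z_c = 2c/(γ√K_a) = 2×34.8/(16.8×0.5785) = 7.161 m.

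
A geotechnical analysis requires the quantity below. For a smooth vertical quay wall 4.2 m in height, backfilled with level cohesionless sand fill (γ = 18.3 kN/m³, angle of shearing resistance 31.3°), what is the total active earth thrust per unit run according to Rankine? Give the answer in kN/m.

K_a = tan²(45° − φ/2) = 0.3162.
P_a = ½ K_a γ H² = 0.5 × 0.3162 × 18.3 × 4.2² = 51.04 kN/m.

51.0 kN/m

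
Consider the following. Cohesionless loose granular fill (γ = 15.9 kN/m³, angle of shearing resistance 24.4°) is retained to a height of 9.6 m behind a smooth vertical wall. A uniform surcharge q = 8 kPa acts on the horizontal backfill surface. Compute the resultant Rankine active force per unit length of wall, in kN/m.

K_a = tan²(45° − φ/2) = 0.4153.
Soil triangle: ½ K_a γ H² = 0.5×0.4153×15.9×9.6² = 304.3 kN/m.
Surcharge rectangle: K_a q H = 0.4153×8×9.6 = 31.90 kN/m.
Total = 304.3 + 31.90 = 336.2 kN/m.

336 kN/m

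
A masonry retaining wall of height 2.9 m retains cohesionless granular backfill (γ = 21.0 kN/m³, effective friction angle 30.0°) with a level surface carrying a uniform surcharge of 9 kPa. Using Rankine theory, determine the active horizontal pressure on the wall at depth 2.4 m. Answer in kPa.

19.8 kPa

K_a = (1 − sin φ)/(1 + sin φ) = 0.3333.
σ_v = γz + q = 21.0 × 2.4 + 9 = 59.40 kPa.
σ_h = K_a σ_v = 0.3333 × 59.40 = 19.80 kPa.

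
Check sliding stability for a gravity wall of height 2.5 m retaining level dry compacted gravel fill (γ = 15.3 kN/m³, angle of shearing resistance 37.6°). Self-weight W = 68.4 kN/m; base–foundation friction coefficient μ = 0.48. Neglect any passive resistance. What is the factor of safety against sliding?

2.84

K_a = tan²(45° − 37.6°/2) = 0.2421.
P_a = ½K_aγH² = 0.5×0.2421×15.3×2.5² = 11.58 kN/m, acting at H/3 = 0.8333 m above the base.
FS_sliding = μW / P_a = 0.48×68.4 / 11.58 = 2.836.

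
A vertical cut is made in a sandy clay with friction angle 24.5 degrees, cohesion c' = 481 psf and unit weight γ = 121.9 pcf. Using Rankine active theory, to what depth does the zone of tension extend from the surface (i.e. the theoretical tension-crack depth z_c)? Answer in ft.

12.3 ft

K_a = tan²(45° − 24.5°/2) = 0.4137; √K_a = 0.6432.
The active pressure is zero where K_a γ z = 2c√K_a, so z_c = 2c/(γ√K_a) = 2×481/(121.9×0.6432) = 12.27 ft.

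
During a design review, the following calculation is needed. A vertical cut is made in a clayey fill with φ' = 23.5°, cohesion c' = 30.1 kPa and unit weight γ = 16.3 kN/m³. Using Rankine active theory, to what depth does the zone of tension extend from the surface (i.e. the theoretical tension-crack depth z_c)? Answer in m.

5.63 m

K_a = tan²(45° − 23.5°/2) = 0.4298; √K_a = 0.6556.
The active pressure is zero where K_a γ z = 2c√K_a, so z_c = 2c/(γ√K_a) = 2×30.1/(16.3×0.6556) = 5.633 m.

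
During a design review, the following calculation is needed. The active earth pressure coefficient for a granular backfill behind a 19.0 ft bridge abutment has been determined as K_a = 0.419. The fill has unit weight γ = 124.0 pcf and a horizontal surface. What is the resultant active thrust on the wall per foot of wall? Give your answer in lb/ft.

P = ½ K_a γ H² = 0.5 × 0.419 × 124.0 × 19.0² = 9378 lb/ft.

9380 lb/ft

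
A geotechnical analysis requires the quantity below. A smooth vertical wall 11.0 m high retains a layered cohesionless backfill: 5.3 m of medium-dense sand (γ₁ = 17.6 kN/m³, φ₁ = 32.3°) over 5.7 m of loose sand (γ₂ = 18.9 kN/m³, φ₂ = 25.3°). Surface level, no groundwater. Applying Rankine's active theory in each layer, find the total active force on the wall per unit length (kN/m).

412 kN/m

K_a1 = tan²(45°−32.3°/2) = 0.3035; K_a2 = tan²(45°−25.3°/2) = 0.4012.
Layer 1: σ at base = K_a1 γ₁ h₁ = 28.31 kPa; P₁ = ½×28.31×5.3 = 75.02.
Layer 2: σ_v at top = γ₁h₁ = 93.28; σ_h top = K_a2×93.28 = 37.42; σ_h base = K_a2×(93.28+18.9×5.7) = 80.64.
P₂ = ½(37.42+80.64)×5.7 = 336.5. Total P_a = 75.02+336.5 = 411.5 kN/m.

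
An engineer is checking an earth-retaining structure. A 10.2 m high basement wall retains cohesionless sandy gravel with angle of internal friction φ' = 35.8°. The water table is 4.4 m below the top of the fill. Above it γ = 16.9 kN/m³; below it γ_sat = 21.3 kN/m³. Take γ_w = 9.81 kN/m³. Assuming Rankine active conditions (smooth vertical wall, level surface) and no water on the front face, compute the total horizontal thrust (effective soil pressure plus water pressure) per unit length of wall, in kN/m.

K_a = tan²(45° − φ/2) = 0.2619.
γ' = 21.3 − 9.81 = 11.49 kN/m³. Depth below WT = 5.8 m.
σ'_h at WT = K_a γ d_w = 19.47 kPa; at base = 19.47 + K_a γ' × 5.8 = 36.92 kPa.
P₁ (0–4.4 m) = ½×19.47×4.4 = 42.84. P₂ (4.4–10.2 m) = ½(19.47+36.92)×5.8 = 163.5.
P_w = ½ γ_w h₂² = 0.5×9.81×5.8² = 165.0. Total = 42.84+163.5+165.0 = 371.4 kN/m.

371 kN/m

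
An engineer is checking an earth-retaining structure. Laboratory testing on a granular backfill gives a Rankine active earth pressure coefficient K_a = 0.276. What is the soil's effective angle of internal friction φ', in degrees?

K_a = tan²(45° − φ/2) ⇒ 45° − φ/2 = arctan(√0.276) = 27.72°.
φ = 2(45° − 27.72°) = 34.57°.

34.6°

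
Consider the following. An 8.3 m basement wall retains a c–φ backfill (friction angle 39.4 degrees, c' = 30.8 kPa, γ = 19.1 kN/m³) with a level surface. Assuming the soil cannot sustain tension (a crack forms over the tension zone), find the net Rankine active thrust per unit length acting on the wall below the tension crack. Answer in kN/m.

4.66 kN/m

K_a = 0.2234; √K_a = 0.4727.
Tension-crack depth z_c = 2c/(γ√K_a) = 2×30.8/(19.1×0.4727) = 6.823 m.
σ_a at base = K_a γ H − 2c√K_a = 0.2234×19.1×8.3 − 2×30.8×0.4727 = 6.304 kPa.
P_a = ½ × 6.304 × (H − z_c) = 0.5×6.304×1.477 = 4.656 kN/m.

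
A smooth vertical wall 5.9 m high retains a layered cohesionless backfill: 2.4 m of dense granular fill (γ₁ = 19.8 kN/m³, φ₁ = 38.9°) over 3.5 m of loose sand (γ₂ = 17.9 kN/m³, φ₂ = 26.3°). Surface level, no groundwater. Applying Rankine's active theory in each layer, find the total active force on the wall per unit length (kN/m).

120 kN/m

K_a1 = tan²(45°−38.9°/2) = 0.2285; K_a2 = tan²(45°−26.3°/2) = 0.3859.
Layer 1: σ at base = K_a1 γ₁ h₁ = 10.86 kPa; P₁ = ½×10.86×2.4 = 13.03.
Layer 2: σ_v at top = γ₁h₁ = 47.52; σ_h top = K_a2×47.52 = 18.34; σ_h base = K_a2×(47.52+17.9×3.5) = 42.52.
P₂ = ½(18.34+42.52)×3.5 = 106.5. Total P_a = 13.03+106.5 = 119.5 kN/m.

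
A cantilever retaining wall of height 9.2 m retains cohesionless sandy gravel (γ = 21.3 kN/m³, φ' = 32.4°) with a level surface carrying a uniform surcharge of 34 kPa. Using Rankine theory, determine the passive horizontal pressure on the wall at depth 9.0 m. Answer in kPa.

K_p = (1 + sin φ)/(1 − sin φ) = 3.309.
σ_v = γz + q = 21.3 × 9.0 + 34 = 225.7 kPa.
σ_h = K_p σ_v = 3.309 × 225.7 = 746.8 kPa.

747 kPa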